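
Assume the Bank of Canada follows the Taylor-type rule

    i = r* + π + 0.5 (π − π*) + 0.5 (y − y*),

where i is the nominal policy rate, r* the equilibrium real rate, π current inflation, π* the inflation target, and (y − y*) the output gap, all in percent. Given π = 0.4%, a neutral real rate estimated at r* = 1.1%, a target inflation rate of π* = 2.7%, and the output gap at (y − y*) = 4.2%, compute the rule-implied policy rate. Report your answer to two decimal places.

i = 1.1 + 0.4 + 0.5 × (0.4 − 2.7) + 0.5 × 4.2
   = 1.1 + 0.4 − 1.15 + 2.1 = 2.45

2.45%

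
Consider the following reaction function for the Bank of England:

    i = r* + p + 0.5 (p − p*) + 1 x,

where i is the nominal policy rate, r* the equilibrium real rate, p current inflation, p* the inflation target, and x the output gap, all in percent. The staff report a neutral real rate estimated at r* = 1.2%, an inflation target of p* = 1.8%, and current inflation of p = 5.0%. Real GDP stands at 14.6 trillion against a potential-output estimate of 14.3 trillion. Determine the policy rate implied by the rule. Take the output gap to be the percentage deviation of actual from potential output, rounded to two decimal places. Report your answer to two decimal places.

Output gap = 100 × (14.6 − 14.3) / 14.3 = 2.10%.
i = 1.20 + 5.00 + 0.5 × (5.00 − 1.80) + 1 × 2.10
   = 1.20 + 5 + 1.6 + 2.1 = 9.90

9.90%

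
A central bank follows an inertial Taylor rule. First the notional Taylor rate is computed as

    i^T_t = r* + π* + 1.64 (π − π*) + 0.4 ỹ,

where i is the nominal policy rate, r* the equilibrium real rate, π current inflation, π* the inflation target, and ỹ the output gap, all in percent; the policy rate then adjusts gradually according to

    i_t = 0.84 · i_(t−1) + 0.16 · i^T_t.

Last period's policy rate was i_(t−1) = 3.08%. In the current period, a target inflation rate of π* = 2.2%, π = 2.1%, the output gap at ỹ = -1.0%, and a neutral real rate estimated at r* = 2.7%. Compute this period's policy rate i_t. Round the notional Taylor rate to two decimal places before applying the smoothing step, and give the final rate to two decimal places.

i^T_t = 2.7 + 2.2 + 1.64 × (2.1 − 2.2) + 0.4 × (-1.0)
   = 2.7 + 2.2 − 0.164 − 0.4 = 4.34
i_t = 0.84 × 3.08 + 0.16 × 4.34 = 2.5872 + 0.6944 = 3.28

3.28%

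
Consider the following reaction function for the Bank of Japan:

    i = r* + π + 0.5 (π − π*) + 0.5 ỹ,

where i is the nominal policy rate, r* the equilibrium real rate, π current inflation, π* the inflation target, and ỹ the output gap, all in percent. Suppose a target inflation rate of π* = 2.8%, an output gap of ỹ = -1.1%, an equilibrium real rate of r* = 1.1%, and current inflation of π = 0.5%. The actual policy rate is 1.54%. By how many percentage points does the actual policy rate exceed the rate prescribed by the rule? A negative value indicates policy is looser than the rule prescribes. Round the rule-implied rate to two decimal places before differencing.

1.64 pp

i = 1.1 + 0.5 + 0.5 × (0.5 − 2.8) + 0.5 × (-1.1)
   = 1.1 + 0.5 − 1.15 − 0.55 = -0.10
Deviation = 1.54 − (-0.10) = 1.64 pp.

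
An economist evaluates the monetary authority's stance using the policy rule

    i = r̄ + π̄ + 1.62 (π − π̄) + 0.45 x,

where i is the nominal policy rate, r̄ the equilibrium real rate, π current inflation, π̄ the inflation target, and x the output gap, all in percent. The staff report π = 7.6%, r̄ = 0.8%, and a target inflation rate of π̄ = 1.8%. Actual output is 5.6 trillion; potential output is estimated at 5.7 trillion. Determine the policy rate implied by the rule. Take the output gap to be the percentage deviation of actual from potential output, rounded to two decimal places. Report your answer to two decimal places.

11.21%

Output gap = 100 × (5.6 − 5.7) / 5.7 = -1.75%.
i = 0.80 + 1.80 + 1.62 × (7.60 − 1.80) + 0.45 × (-1.75)
   = 0.80 + 1.8 + 9.396 − 0.7875 = 11.21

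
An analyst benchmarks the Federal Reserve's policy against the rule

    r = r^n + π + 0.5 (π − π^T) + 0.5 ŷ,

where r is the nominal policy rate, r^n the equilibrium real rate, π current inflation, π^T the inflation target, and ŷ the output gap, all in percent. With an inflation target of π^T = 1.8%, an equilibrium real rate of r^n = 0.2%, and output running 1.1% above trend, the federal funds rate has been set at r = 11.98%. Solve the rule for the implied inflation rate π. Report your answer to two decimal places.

8.09%

Output 1.1% above potential → ŷ = 1.1.
Collecting π: r = r^n + (1 + 0.5) π − 0.5 π^T + 0.5 ŷ
1.5 π = 11.98 − 0.2 + 0.5 × 1.8 − 0.5 × 1.1 = 12.13
π = 12.13 / 1.5 = 8.09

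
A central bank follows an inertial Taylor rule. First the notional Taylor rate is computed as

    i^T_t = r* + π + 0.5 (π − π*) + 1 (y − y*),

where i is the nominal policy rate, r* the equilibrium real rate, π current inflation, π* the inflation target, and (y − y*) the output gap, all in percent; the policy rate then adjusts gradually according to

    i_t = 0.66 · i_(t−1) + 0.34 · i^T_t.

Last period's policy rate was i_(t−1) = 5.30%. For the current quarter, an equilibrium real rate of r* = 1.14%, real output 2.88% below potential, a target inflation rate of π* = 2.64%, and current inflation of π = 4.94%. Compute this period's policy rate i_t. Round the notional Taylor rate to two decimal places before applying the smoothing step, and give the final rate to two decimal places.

4.98%

Output 2.88% below potential → (y − y*) = -2.88.
i^T_t = 1.14 + 4.94 + 0.5 × (4.94 − 2.64) + 1 × (-2.88)
   = 1.14 + 4.94 + 1.15 − 2.88 = 4.35
i_t = 0.66 × 5.30 + 0.34 × 4.35 = 3.498 + 1.479 = 4.98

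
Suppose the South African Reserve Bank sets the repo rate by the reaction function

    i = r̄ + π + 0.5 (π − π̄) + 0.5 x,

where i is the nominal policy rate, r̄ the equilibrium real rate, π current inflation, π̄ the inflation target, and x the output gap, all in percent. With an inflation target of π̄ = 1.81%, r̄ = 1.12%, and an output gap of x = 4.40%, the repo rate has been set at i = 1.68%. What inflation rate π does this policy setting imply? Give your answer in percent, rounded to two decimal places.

Collecting π: i = r̄ + (1 + 0.5) π − 0.5 π̄ + 0.5 x
1.5 π = 1.68 − 1.12 + 0.5 × 1.81 − 0.5 × 4.40 = -0.735
π = -0.735 / 1.5 = -0.49

-0.49%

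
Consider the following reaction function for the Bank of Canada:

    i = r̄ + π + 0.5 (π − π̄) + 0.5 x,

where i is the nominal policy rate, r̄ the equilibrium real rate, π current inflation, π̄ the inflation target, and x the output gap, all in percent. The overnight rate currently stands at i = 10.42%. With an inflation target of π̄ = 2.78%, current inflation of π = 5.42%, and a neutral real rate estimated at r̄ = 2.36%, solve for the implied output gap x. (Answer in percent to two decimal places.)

2.64%

0.5 x = 10.42 − 2.36 − 5.42 − 0.5 × (5.42 − 2.78) = 1.32
x = 1.32 / 0.5 = 2.64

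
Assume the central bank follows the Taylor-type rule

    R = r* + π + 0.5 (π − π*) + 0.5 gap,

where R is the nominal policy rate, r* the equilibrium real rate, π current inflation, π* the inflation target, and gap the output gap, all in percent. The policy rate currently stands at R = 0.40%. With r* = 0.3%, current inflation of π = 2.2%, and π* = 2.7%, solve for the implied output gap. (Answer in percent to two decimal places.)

-3.70%

0.5 gap = 0.40 − 0.3 − 2.2 − 0.5 × (2.2 − 2.7) = -1.85
gap = -1.85 / 0.5 = -3.70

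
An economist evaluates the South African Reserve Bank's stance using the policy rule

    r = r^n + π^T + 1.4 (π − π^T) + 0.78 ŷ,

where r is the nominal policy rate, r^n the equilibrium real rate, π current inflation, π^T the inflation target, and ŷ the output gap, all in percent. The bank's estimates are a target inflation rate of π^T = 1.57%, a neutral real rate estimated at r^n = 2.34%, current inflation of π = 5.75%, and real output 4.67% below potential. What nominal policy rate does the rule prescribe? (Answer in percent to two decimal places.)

Output 4.67% below potential → ŷ = -4.67.
r = 2.34 + 1.57 + 1.4 × (5.75 − 1.57) + 0.78 × (-4.67)
   = 2.34 + 1.57 + 5.852 − 3.6426 = 6.12

6.12%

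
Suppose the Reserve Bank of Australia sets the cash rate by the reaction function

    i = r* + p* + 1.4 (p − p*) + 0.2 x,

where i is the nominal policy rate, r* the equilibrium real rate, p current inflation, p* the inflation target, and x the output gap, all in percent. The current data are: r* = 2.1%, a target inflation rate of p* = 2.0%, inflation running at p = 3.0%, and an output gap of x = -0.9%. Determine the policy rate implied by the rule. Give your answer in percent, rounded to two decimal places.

i = 2.1 + 2.0 + 1.4 × (3.0 − 2.0) + 0.2 × (-0.9)
   = 2.1 + 2 + 1.4 − 0.18 = 5.32

5.32%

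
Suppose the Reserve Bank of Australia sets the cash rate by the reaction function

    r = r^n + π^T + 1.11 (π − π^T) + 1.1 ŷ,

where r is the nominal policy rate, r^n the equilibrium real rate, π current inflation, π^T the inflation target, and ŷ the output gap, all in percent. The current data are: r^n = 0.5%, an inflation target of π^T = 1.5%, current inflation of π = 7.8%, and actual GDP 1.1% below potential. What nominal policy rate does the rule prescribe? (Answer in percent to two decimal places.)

Output 1.1% below potential → ŷ = -1.1.
r = 0.5 + 1.5 + 1.11 × (7.8 − 1.5) + 1.1 × (-1.1)
   = 0.5 + 1.5 + 6.993 − 1.21 = 7.78

7.78%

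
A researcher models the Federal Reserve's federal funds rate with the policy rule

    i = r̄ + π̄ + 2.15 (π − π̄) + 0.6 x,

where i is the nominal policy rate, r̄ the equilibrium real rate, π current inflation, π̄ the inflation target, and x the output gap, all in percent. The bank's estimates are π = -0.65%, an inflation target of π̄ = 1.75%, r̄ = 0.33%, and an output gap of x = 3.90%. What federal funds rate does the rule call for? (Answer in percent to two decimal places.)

i = 0.33 + 1.75 + 2.15 × (-0.65 − 1.75) + 0.6 × 3.90
   = 0.33 + 1.75 − 5.16 + 2.34 = -0.74

-0.74%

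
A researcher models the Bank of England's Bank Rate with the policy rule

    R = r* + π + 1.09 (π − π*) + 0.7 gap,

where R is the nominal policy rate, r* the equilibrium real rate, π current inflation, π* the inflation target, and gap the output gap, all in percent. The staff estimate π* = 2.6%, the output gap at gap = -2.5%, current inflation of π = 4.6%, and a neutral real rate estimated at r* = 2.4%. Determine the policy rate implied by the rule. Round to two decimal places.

7.43%

R = 2.4 + 4.6 + 1.09 × (4.6 − 2.6) + 0.7 × (-2.5)
   = 2.4 + 4.6 + 2.18 − 1.75 = 7.43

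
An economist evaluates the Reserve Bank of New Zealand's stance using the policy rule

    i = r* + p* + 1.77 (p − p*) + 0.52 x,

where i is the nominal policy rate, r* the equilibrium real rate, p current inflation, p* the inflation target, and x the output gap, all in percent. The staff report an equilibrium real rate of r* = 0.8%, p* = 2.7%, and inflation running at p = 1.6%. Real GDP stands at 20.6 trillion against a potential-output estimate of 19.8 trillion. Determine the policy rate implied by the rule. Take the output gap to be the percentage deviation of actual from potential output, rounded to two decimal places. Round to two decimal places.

Output gap = 100 × (20.6 − 19.8) / 19.8 = 4.04%.
i = 0.80 + 2.70 + 1.77 × (1.60 − 2.70) + 0.52 × 4.04
   = 0.80 + 2.7 − 1.947 + 2.1008 = 3.65

3.65%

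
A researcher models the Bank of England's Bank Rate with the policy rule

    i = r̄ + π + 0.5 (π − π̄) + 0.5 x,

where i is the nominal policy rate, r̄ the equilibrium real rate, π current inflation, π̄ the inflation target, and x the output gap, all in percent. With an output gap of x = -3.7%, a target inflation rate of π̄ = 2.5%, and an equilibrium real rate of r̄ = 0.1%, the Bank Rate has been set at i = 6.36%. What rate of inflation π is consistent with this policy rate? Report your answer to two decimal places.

6.24%

Collecting π: i = r̄ + (1 + 0.5) π − 0.5 π̄ + 0.5 x
1.5 π = 6.36 − 0.1 + 0.5 × 2.5 − 0.5 × (-3.7) = 9.36
π = 9.36 / 1.5 = 6.24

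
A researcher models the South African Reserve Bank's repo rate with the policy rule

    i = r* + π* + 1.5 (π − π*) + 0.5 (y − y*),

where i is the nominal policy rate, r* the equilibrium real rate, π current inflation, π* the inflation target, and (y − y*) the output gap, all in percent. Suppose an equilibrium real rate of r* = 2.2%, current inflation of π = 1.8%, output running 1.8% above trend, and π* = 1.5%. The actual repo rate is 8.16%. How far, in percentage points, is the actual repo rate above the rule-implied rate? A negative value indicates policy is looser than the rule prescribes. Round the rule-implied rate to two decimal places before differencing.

Output 1.8% above potential → (y − y*) = 1.8.
i = 2.2 + 1.5 + 1.5 × (1.8 − 1.5) + 0.5 × 1.8
   = 2.2 + 1.5 + 0.45 + 0.9 = 5.05
Deviation = 8.16 − 5.05 = 3.11 pp.

3.11 pp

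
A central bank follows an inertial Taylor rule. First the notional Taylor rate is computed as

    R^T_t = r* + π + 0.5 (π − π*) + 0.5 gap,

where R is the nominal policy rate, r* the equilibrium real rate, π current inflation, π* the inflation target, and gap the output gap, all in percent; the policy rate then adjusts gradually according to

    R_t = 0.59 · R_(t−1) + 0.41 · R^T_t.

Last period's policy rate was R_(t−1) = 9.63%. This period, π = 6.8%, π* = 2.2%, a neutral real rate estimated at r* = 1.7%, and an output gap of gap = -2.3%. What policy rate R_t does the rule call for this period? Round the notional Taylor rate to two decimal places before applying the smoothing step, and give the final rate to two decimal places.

9.64%

R^T_t = 1.7 + 6.8 + 0.5 × (6.8 − 2.2) + 0.5 × (-2.3)
   = 1.7 + 6.8 + 2.3 − 1.15 = 9.65
R_t = 0.59 × 9.63 + 0.41 × 9.65 = 5.6817 + 3.9565 = 9.64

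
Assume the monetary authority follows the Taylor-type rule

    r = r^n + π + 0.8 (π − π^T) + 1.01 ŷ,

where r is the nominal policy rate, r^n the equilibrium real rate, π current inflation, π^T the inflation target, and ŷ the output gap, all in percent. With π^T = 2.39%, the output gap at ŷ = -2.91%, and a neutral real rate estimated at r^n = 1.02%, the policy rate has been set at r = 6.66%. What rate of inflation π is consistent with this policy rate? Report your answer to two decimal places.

Collecting π: r = r^n + (1 + 0.8) π − 0.8 π^T + 1.01 ŷ
1.8 π = 6.66 − 1.02 + 0.8 × 2.39 − 1.01 × (-2.91) = 10.4911
π = 10.4911 / 1.8 = 5.83

5.83%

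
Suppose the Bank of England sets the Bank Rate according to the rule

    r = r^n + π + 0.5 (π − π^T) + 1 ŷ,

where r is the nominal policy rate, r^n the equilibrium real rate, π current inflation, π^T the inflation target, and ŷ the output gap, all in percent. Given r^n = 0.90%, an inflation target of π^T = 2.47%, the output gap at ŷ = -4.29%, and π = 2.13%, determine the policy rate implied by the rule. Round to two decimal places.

r = 0.90 + 2.13 + 0.5 × (2.13 − 2.47) + 1 × (-4.29)
   = 0.90 + 2.13 − 0.17 − 4.29 = -1.43

-1.43%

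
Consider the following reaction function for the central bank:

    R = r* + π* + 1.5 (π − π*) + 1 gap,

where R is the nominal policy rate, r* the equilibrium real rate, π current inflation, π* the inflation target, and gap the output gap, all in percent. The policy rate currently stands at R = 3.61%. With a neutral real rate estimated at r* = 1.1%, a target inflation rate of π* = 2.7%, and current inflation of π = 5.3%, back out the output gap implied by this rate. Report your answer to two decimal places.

-4.09%

1 gap = 3.61 − 1.1 − 2.7 − 1.5 × (5.3 − 2.7) = -4.09
gap = -4.09 / 1 = -4.09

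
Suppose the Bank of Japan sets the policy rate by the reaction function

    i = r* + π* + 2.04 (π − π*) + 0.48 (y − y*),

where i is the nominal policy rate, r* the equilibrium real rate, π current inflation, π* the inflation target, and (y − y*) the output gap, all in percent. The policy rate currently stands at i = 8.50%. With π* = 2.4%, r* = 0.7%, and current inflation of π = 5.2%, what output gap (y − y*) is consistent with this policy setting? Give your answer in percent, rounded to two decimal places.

0.48 (y − y*) = 8.50 − 0.7 − 2.4 − 2.04 × (5.2 − 2.4) = -0.312
(y − y*) = -0.312 / 0.48 = -0.65

-0.65%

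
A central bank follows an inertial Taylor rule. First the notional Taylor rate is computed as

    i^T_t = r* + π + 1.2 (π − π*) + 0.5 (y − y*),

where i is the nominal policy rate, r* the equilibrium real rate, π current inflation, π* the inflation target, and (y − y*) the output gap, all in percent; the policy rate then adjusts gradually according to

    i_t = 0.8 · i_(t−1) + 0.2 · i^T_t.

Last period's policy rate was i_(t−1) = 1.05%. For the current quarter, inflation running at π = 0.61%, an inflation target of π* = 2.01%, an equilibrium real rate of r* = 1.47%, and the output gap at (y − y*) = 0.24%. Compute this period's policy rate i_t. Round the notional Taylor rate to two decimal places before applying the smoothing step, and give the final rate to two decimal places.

0.94%

i^T_t = 1.47 + 0.61 + 1.2 × (0.61 − 2.01) + 0.5 × 0.24
   = 1.47 + 0.61 − 1.68 + 0.12 = 0.52
i_t = 0.8 × 1.05 + 0.2 × 0.52 = 0.84 + 0.104 = 0.94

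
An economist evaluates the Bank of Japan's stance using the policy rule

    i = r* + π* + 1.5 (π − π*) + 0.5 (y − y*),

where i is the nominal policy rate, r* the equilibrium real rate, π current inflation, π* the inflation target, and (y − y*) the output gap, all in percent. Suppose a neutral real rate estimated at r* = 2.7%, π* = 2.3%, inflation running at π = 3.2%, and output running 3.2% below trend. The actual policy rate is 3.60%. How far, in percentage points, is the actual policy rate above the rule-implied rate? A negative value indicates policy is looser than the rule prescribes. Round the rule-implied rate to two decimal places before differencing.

Output 3.2% below potential → (y − y*) = -3.2.
i = 2.7 + 2.3 + 1.5 × (3.2 − 2.3) + 0.5 × (-3.2)
   = 2.7 + 2.3 + 1.35 − 1.6 = 4.75
Deviation = 3.60 − 4.75 = -1.15 pp.

-1.15 pp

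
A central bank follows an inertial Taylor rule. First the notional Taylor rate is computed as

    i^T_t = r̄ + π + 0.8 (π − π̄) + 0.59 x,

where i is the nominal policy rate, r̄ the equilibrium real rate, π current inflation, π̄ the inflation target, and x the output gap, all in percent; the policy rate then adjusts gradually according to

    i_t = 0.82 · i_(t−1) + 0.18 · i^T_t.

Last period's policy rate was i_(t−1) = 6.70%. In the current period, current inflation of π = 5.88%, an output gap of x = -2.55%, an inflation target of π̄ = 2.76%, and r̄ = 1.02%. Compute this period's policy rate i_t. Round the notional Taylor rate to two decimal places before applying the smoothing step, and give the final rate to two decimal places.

6.91%

i^T_t = 1.02 + 5.88 + 0.8 × (5.88 − 2.76) + 0.59 × (-2.55)
   = 1.02 + 5.88 + 2.496 − 1.5045 = 7.89
i_t = 0.82 × 6.70 + 0.18 × 7.89 = 5.494 + 1.4202 = 6.91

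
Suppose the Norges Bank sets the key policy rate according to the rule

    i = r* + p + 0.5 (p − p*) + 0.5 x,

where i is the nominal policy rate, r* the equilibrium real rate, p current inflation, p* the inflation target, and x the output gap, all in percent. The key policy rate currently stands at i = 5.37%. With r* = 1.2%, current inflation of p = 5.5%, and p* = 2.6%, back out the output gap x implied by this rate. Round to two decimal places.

0.5 x = 5.37 − 1.2 − 5.5 − 0.5 × (5.5 − 2.6) = -2.78
x = -2.78 / 0.5 = -5.56

-5.56%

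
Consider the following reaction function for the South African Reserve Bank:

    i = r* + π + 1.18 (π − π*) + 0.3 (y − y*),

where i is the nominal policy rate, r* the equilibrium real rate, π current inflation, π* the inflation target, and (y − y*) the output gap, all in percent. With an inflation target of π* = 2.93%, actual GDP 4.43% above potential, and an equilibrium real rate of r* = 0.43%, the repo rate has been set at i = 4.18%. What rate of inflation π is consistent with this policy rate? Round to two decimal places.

Output 4.43% above potential → (y − y*) = 4.43.
Collecting π: i = r* + (1 + 1.18) π − 1.18 π* + 0.3 (y − y*)
2.18 π = 4.18 − 0.43 + 1.18 × 2.93 − 0.3 × 4.43 = 5.8784
π = 5.8784 / 2.18 = 2.70

2.70%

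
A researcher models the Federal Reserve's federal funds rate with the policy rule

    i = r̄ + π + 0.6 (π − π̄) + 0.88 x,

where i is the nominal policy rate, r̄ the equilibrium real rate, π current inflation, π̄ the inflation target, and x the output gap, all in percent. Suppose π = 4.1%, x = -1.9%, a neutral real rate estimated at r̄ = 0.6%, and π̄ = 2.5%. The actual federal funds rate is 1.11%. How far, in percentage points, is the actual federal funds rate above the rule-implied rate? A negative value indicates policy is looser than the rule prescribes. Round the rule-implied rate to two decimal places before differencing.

-2.88 pp

i = 0.6 + 4.1 + 0.6 × (4.1 − 2.5) + 0.88 × (-1.9)
   = 0.6 + 4.1 + 0.96 − 1.672 = 3.99
Deviation = 1.11 − 3.99 = -2.88 pp.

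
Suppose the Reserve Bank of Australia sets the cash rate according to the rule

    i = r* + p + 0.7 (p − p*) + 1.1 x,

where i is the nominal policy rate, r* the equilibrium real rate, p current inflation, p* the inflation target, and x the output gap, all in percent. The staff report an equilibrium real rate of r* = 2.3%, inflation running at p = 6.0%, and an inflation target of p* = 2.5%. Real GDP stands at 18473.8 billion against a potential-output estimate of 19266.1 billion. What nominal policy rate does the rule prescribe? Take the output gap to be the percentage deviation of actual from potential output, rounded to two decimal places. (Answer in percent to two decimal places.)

6.23%

Output gap = 100 × (18473.8 − 19266.1) / 19266.1 = -4.11%.
i = 2.30 + 6.00 + 0.7 × (6.00 − 2.50) + 1.1 × (-4.11)
   = 2.30 + 6 + 2.45 − 4.521 = 6.23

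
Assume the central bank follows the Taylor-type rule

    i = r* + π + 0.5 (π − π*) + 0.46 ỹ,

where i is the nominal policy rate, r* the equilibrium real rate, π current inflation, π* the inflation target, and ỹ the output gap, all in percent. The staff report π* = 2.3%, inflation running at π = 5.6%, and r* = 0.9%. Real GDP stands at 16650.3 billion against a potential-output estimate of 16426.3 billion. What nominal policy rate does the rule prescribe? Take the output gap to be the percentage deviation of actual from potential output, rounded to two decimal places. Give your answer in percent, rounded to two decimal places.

8.78%

Output gap = 100 × (16650.3 − 16426.3) / 16426.3 = 1.36%.
i = 0.90 + 5.60 + 0.5 × (5.60 − 2.30) + 0.46 × 1.36
   = 0.90 + 5.6 + 1.65 + 0.6256 = 8.78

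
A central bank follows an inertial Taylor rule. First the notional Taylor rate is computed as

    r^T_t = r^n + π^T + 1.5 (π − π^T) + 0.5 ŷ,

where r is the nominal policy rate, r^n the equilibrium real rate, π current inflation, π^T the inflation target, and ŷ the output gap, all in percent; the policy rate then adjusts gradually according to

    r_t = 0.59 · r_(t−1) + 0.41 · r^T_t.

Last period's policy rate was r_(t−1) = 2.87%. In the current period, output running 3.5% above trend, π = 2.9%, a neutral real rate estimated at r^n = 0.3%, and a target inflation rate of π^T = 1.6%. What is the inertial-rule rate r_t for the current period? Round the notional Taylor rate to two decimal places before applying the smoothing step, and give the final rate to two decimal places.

Output 3.5% above potential → ŷ = 3.5.
r^T_t = 0.3 + 1.6 + 1.5 × (2.9 − 1.6) + 0.5 × 3.5
   = 0.3 + 1.6 + 1.95 + 1.75 = 5.60
r_t = 0.59 × 2.87 + 0.41 × 5.60 = 1.6933 + 2.296 = 3.99

3.99%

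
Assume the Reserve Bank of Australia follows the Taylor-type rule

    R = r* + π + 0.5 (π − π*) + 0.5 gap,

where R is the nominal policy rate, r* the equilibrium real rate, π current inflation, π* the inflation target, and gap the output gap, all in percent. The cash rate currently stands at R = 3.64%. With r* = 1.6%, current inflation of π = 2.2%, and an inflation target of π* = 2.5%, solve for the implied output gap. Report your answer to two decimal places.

0.5 gap = 3.64 − 1.6 − 2.2 − 0.5 × (2.2 − 2.5) = -0.01
gap = -0.01 / 0.5 = -0.02

-0.02%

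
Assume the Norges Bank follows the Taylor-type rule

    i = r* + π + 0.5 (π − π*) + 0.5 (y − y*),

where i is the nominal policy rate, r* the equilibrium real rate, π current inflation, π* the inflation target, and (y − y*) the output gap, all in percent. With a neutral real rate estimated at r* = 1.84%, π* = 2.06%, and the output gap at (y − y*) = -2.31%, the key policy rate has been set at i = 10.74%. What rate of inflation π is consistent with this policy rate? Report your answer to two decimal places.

Collecting π: i = r* + (1 + 0.5) π − 0.5 π* + 0.5 (y − y*)
1.5 π = 10.74 − 1.84 + 0.5 × 2.06 − 0.5 × (-2.31) = 11.085
π = 11.085 / 1.5 = 7.39

7.39%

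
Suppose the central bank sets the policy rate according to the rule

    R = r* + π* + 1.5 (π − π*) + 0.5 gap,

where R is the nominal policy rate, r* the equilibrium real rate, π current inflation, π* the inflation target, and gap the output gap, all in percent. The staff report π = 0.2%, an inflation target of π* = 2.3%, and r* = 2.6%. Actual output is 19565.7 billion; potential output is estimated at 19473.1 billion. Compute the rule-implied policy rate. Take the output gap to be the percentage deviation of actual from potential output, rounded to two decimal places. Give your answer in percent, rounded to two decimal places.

1.99%

Output gap = 100 × (19565.7 − 19473.1) / 19473.1 = 0.48%.
R = 2.60 + 2.30 + 1.5 × (0.20 − 2.30) + 0.5 × 0.48
   = 2.60 + 2.3 − 3.15 + 0.24 = 1.99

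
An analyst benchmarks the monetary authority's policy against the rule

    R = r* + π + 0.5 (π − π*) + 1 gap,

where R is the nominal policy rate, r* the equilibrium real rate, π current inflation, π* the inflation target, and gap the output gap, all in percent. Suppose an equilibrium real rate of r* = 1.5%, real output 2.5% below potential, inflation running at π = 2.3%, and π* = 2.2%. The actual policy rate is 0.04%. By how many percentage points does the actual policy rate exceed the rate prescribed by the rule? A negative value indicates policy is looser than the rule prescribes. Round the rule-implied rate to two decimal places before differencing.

-1.31 pp

Output 2.5% below potential → gap = -2.5.
R = 1.5 + 2.3 + 0.5 × (2.3 − 2.2) + 1 × (-2.5)
   = 1.5 + 2.3 + 0.05 − 2.5 = 1.35
Deviation = 0.04 − 1.35 = -1.31 pp.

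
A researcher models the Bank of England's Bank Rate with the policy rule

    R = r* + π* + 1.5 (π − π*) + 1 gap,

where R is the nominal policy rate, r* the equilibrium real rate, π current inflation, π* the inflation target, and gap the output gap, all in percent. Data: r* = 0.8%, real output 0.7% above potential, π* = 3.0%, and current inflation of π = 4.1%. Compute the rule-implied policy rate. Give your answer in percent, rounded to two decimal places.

6.15%

Output 0.7% above potential → gap = 0.7.
R = 0.8 + 3.0 + 1.5 × (4.1 − 3.0) + 1 × 0.7
   = 0.8 + 3 + 1.65 + 0.7 = 6.15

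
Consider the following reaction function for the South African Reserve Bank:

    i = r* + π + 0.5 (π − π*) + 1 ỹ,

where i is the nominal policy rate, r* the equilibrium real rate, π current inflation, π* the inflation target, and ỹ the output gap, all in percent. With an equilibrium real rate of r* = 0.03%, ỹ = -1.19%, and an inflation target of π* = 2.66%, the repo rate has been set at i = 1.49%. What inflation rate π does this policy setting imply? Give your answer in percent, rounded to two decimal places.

Collecting π: i = r* + (1 + 0.5) π − 0.5 π* + 1 ỹ
1.5 π = 1.49 − 0.03 + 0.5 × 2.66 − 1 × (-1.19) = 3.98
π = 3.98 / 1.5 = 2.65

2.65%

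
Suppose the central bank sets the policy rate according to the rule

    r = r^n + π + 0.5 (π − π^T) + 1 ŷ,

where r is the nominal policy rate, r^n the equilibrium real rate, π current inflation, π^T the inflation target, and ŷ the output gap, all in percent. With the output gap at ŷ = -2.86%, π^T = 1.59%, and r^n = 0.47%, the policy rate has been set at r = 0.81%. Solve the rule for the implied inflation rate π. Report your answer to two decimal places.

2.66%

Collecting π: r = r^n + (1 + 0.5) π − 0.5 π^T + 1 ŷ
1.5 π = 0.81 − 0.47 + 0.5 × 1.59 − 1 × (-2.86) = 3.995
π = 3.995 / 1.5 = 2.66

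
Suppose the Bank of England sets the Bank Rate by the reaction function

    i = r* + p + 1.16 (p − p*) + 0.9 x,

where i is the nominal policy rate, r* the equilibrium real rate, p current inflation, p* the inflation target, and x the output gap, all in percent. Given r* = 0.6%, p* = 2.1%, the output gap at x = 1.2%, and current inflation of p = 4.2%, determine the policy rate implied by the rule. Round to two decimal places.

8.32%

i = 0.6 + 4.2 + 1.16 × (4.2 − 2.1) + 0.9 × 1.2
   = 0.6 + 4.2 + 2.436 + 1.08 = 8.32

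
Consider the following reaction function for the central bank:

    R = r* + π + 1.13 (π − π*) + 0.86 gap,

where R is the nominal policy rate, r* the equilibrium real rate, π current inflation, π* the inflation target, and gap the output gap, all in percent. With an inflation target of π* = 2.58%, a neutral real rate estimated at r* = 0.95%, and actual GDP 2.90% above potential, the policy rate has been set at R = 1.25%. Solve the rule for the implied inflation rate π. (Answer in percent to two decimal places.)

Output 2.90% above potential → gap = 2.90.
Collecting π: R = r* + (1 + 1.13) π − 1.13 π* + 0.86 gap
2.13 π = 1.25 − 0.95 + 1.13 × 2.58 − 0.86 × 2.90 = 0.7214
π = 0.7214 / 2.13 = 0.34

0.34%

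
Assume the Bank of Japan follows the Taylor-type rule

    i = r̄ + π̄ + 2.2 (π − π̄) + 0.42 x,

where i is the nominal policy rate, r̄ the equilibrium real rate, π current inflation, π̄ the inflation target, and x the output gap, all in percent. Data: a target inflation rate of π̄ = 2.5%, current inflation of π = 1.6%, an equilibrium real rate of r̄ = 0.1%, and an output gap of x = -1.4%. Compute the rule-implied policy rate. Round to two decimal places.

0.03%

i = 0.1 + 2.5 + 2.2 × (1.6 − 2.5) + 0.42 × (-1.4)
   = 0.1 + 2.5 − 1.98 − 0.588 = 0.03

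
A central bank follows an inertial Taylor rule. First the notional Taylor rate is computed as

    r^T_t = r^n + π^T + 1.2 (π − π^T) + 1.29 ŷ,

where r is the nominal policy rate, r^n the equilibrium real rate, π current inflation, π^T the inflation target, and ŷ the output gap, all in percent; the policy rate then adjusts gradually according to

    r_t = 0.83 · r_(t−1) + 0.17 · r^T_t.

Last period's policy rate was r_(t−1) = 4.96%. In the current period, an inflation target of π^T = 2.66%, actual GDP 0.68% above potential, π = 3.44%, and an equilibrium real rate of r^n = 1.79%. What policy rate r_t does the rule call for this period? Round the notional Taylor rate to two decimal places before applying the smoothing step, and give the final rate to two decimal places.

5.18%

Output 0.68% above potential → ŷ = 0.68.
r^T_t = 1.79 + 2.66 + 1.2 × (3.44 − 2.66) + 1.29 × 0.68
   = 1.79 + 2.66 + 0.936 + 0.8772 = 6.26
r_t = 0.83 × 4.96 + 0.17 × 6.26 = 4.1168 + 1.0642 = 5.18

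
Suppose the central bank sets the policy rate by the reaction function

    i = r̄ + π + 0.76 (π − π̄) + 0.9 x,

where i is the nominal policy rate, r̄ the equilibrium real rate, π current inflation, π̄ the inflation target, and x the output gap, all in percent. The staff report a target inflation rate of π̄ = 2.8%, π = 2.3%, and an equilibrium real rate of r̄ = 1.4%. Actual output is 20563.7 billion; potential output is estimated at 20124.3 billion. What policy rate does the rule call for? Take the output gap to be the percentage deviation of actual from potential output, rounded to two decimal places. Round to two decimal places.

Output gap = 100 × (20563.7 − 20124.3) / 20124.3 = 2.18%.
i = 1.40 + 2.30 + 0.76 × (2.30 − 2.80) + 0.9 × 2.18
   = 1.40 + 2.3 − 0.38 + 1.962 = 5.28

5.28%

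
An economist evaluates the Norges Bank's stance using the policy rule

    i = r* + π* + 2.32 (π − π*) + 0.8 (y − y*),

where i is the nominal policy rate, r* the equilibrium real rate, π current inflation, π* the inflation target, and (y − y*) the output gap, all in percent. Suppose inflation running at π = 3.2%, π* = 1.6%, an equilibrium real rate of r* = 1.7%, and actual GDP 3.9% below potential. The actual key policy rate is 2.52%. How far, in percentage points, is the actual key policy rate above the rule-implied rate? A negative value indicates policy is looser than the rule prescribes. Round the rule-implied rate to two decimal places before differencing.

Output 3.9% below potential → (y − y*) = -3.9.
i = 1.7 + 1.6 + 2.32 × (3.2 − 1.6) + 0.8 × (-3.9)
   = 1.7 + 1.6 + 3.712 − 3.12 = 3.89
Deviation = 2.52 − 3.89 = -1.37 pp.

-1.37 pp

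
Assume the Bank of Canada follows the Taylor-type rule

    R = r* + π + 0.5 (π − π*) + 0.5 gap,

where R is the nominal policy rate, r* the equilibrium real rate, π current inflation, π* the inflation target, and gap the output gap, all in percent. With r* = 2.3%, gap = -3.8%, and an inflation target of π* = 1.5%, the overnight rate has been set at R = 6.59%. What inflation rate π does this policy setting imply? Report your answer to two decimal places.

4.63%

Collecting π: R = r* + (1 + 0.5) π − 0.5 π* + 0.5 gap
1.5 π = 6.59 − 2.3 + 0.5 × 1.5 − 0.5 × (-3.8) = 6.94
π = 6.94 / 1.5 = 4.63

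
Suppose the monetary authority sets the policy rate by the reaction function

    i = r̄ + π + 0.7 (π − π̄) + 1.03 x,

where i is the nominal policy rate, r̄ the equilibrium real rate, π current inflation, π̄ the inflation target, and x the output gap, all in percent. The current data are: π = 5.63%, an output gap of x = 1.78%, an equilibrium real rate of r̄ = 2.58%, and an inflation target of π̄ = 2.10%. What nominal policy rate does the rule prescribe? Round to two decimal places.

12.51%

i = 2.58 + 5.63 + 0.7 × (5.63 − 2.10) + 1.03 × 1.78
   = 2.58 + 5.63 + 2.471 + 1.8334 = 12.51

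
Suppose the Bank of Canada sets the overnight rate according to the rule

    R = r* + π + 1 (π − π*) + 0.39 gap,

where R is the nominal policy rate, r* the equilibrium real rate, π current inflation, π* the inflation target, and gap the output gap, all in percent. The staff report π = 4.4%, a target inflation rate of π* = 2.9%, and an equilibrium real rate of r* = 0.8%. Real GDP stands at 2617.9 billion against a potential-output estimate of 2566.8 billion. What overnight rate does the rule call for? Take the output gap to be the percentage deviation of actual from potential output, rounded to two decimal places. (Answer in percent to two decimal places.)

Output gap = 100 × (2617.9 − 2566.8) / 2566.8 = 1.99%.
R = 0.80 + 4.40 + 1 × (4.40 − 2.90) + 0.39 × 1.99
   = 0.80 + 4.4 + 1.5 + 0.7761 = 7.48

7.48%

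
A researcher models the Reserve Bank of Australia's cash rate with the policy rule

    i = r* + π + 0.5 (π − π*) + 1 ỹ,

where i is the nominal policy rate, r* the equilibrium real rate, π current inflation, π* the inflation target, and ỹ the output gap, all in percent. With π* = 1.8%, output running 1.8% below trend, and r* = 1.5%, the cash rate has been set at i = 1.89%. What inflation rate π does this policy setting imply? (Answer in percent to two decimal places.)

2.06%

Output 1.8% below potential → ỹ = -1.8.
Collecting π: i = r* + (1 + 0.5) π − 0.5 π* + 1 ỹ
1.5 π = 1.89 − 1.5 + 0.5 × 1.8 − 1 × (-1.8) = 3.09
π = 3.09 / 1.5 = 2.06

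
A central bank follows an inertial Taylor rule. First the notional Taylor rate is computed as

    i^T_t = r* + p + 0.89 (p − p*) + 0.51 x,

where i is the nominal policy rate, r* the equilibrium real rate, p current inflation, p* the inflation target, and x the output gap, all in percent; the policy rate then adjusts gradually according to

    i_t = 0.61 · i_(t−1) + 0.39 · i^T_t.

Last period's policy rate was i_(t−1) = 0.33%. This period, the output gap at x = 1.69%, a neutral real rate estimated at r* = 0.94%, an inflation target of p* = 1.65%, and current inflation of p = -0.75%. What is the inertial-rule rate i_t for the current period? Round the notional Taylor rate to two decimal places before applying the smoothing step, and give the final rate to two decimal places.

-0.22%

i^T_t = 0.94 + (-0.75) + 0.89 × (-0.75 − 1.65) + 0.51 × 1.69
   = 0.94 − 0.75 − 2.136 + 0.8619 = -1.08
i_t = 0.61 × 0.33 + 0.39 × (-1.08) = 0.2013 − 0.4212 = -0.22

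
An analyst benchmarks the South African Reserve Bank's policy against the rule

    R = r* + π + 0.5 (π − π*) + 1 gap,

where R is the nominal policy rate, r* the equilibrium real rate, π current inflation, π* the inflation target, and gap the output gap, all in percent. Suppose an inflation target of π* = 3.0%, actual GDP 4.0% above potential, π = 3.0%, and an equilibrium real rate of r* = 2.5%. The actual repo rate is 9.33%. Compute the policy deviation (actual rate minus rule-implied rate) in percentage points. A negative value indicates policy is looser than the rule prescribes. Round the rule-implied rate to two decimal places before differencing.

-0.17 pp

Output 4.0% above potential → gap = 4.0.
R = 2.5 + 3.0 + 0.5 × (3.0 − 3.0) + 1 × 4.0
   = 2.5 + 3 + 0 + 4 = 9.50
Deviation = 9.33 − 9.50 = -0.17 pp.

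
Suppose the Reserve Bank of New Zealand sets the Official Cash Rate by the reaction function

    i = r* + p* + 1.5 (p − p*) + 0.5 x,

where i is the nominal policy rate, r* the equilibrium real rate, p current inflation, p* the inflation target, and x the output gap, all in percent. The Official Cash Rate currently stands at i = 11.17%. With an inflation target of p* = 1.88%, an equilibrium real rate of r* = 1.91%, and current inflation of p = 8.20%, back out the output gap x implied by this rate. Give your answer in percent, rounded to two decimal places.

-4.20%

0.5 x = 11.17 − 1.91 − 1.88 − 1.5 × (8.20 − 1.88) = -2.1
x = -2.1 / 0.5 = -4.20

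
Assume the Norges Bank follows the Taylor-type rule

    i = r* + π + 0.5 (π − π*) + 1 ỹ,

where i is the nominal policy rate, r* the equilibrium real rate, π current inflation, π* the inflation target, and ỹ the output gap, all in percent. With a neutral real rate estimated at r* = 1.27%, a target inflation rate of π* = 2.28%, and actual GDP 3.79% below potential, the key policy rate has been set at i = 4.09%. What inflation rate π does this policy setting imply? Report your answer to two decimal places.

Output 3.79% below potential → ỹ = -3.79.
Collecting π: i = r* + (1 + 0.5) π − 0.5 π* + 1 ỹ
1.5 π = 4.09 − 1.27 + 0.5 × 2.28 − 1 × (-3.79) = 7.75
π = 7.75 / 1.5 = 5.17

5.17%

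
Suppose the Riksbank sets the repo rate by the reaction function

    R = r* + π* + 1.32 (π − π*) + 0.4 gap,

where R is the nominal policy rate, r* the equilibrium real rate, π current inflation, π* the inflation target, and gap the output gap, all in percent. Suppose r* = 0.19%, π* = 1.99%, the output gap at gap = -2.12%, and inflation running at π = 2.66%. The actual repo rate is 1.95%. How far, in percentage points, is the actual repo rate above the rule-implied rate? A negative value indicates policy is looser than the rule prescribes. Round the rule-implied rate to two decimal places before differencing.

-0.27 pp

R = 0.19 + 1.99 + 1.32 × (2.66 − 1.99) + 0.4 × (-2.12)
   = 0.19 + 1.99 + 0.8844 − 0.848 = 2.22
Deviation = 1.95 − 2.22 = -0.27 pp.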